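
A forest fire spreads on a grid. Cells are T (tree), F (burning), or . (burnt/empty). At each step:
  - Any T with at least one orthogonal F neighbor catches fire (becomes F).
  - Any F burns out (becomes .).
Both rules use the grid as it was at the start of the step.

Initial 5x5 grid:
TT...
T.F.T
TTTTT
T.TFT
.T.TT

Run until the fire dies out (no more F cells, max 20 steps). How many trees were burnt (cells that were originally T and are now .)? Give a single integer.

Answer: 14

Derivation:
Step 1: +5 fires, +2 burnt (F count now 5)
Step 2: +3 fires, +5 burnt (F count now 3)
Step 3: +2 fires, +3 burnt (F count now 2)
Step 4: +2 fires, +2 burnt (F count now 2)
Step 5: +1 fires, +2 burnt (F count now 1)
Step 6: +1 fires, +1 burnt (F count now 1)
Step 7: +0 fires, +1 burnt (F count now 0)
Fire out after step 7
Initially T: 15, now '.': 24
Total burnt (originally-T cells now '.'): 14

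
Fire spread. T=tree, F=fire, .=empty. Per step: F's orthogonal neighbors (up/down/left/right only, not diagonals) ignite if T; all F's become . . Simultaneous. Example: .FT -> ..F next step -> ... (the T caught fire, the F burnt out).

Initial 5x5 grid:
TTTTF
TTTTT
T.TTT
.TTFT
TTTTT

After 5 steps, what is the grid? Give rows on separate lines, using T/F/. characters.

Step 1: 6 trees catch fire, 2 burn out
  TTTF.
  TTTTF
  T.TFT
  .TF.F
  TTTFT
Step 2: 7 trees catch fire, 6 burn out
  TTF..
  TTTF.
  T.F.F
  .F...
  TTF.F
Step 3: 3 trees catch fire, 7 burn out
  TF...
  TTF..
  T....
  .....
  TF...
Step 4: 3 trees catch fire, 3 burn out
  F....
  TF...
  T....
  .....
  F....
Step 5: 1 trees catch fire, 3 burn out
  .....
  F....
  T....
  .....
  .....

.....
F....
T....
.....
.....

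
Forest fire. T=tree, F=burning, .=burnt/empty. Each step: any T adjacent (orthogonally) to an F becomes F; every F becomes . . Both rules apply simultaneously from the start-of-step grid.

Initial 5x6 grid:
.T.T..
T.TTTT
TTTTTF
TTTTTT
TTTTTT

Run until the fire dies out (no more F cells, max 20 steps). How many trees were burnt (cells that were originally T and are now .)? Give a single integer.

Answer: 23

Derivation:
Step 1: +3 fires, +1 burnt (F count now 3)
Step 2: +4 fires, +3 burnt (F count now 4)
Step 3: +4 fires, +4 burnt (F count now 4)
Step 4: +5 fires, +4 burnt (F count now 5)
Step 5: +3 fires, +5 burnt (F count now 3)
Step 6: +3 fires, +3 burnt (F count now 3)
Step 7: +1 fires, +3 burnt (F count now 1)
Step 8: +0 fires, +1 burnt (F count now 0)
Fire out after step 8
Initially T: 24, now '.': 29
Total burnt (originally-T cells now '.'): 23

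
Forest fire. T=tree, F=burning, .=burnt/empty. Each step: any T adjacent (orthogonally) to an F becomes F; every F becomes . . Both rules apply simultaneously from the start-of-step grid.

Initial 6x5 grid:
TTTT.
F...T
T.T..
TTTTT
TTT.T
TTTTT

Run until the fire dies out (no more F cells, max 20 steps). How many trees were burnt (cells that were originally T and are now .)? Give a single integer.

Answer: 20

Derivation:
Step 1: +2 fires, +1 burnt (F count now 2)
Step 2: +2 fires, +2 burnt (F count now 2)
Step 3: +3 fires, +2 burnt (F count now 3)
Step 4: +4 fires, +3 burnt (F count now 4)
Step 5: +4 fires, +4 burnt (F count now 4)
Step 6: +2 fires, +4 burnt (F count now 2)
Step 7: +2 fires, +2 burnt (F count now 2)
Step 8: +1 fires, +2 burnt (F count now 1)
Step 9: +0 fires, +1 burnt (F count now 0)
Fire out after step 9
Initially T: 21, now '.': 29
Total burnt (originally-T cells now '.'): 20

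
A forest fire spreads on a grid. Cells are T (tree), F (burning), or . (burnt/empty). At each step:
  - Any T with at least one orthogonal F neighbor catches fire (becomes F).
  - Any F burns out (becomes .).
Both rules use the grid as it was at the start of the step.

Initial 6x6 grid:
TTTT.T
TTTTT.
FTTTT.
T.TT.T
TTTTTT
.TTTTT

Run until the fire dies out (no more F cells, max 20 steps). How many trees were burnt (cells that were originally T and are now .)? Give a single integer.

Answer: 28

Derivation:
Step 1: +3 fires, +1 burnt (F count now 3)
Step 2: +4 fires, +3 burnt (F count now 4)
Step 3: +5 fires, +4 burnt (F count now 5)
Step 4: +6 fires, +5 burnt (F count now 6)
Step 5: +4 fires, +6 burnt (F count now 4)
Step 6: +2 fires, +4 burnt (F count now 2)
Step 7: +2 fires, +2 burnt (F count now 2)
Step 8: +2 fires, +2 burnt (F count now 2)
Step 9: +0 fires, +2 burnt (F count now 0)
Fire out after step 9
Initially T: 29, now '.': 35
Total burnt (originally-T cells now '.'): 28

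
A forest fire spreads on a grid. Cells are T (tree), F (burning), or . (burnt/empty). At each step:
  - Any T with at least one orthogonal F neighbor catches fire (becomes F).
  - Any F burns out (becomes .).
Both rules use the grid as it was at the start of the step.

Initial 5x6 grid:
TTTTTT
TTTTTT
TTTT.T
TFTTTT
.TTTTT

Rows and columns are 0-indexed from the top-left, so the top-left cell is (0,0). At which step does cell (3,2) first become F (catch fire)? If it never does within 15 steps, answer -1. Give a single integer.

Step 1: cell (3,2)='F' (+4 fires, +1 burnt)
  -> target ignites at step 1
Step 2: cell (3,2)='.' (+5 fires, +4 burnt)
Step 3: cell (3,2)='.' (+6 fires, +5 burnt)
Step 4: cell (3,2)='.' (+5 fires, +6 burnt)
Step 5: cell (3,2)='.' (+4 fires, +5 burnt)
Step 6: cell (3,2)='.' (+2 fires, +4 burnt)
Step 7: cell (3,2)='.' (+1 fires, +2 burnt)
Step 8: cell (3,2)='.' (+0 fires, +1 burnt)
  fire out at step 8

1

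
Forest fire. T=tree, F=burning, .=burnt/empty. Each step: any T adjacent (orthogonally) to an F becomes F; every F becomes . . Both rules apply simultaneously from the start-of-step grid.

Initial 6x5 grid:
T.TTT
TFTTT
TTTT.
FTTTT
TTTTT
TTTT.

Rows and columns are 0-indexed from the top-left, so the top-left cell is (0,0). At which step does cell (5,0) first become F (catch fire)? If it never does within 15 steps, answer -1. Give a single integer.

Step 1: cell (5,0)='T' (+6 fires, +2 burnt)
Step 2: cell (5,0)='F' (+7 fires, +6 burnt)
  -> target ignites at step 2
Step 3: cell (5,0)='.' (+6 fires, +7 burnt)
Step 4: cell (5,0)='.' (+4 fires, +6 burnt)
Step 5: cell (5,0)='.' (+2 fires, +4 burnt)
Step 6: cell (5,0)='.' (+0 fires, +2 burnt)
  fire out at step 6

2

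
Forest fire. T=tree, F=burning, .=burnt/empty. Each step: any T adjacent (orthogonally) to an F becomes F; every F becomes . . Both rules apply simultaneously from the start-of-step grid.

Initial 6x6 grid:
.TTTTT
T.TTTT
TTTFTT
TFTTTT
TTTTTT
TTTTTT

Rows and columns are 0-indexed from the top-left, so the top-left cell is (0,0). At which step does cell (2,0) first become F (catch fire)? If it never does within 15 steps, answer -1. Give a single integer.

Step 1: cell (2,0)='T' (+8 fires, +2 burnt)
Step 2: cell (2,0)='F' (+10 fires, +8 burnt)
  -> target ignites at step 2
Step 3: cell (2,0)='.' (+9 fires, +10 burnt)
Step 4: cell (2,0)='.' (+4 fires, +9 burnt)
Step 5: cell (2,0)='.' (+1 fires, +4 burnt)
Step 6: cell (2,0)='.' (+0 fires, +1 burnt)
  fire out at step 6

2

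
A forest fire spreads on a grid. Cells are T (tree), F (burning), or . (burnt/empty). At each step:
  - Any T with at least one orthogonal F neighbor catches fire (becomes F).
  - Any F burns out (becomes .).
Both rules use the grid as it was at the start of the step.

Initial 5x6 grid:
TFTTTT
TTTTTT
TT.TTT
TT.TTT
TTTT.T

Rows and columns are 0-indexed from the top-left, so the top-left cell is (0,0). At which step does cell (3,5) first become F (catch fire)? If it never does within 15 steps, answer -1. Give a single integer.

Step 1: cell (3,5)='T' (+3 fires, +1 burnt)
Step 2: cell (3,5)='T' (+4 fires, +3 burnt)
Step 3: cell (3,5)='T' (+4 fires, +4 burnt)
Step 4: cell (3,5)='T' (+5 fires, +4 burnt)
Step 5: cell (3,5)='T' (+5 fires, +5 burnt)
Step 6: cell (3,5)='T' (+3 fires, +5 burnt)
Step 7: cell (3,5)='F' (+1 fires, +3 burnt)
  -> target ignites at step 7
Step 8: cell (3,5)='.' (+1 fires, +1 burnt)
Step 9: cell (3,5)='.' (+0 fires, +1 burnt)
  fire out at step 9

7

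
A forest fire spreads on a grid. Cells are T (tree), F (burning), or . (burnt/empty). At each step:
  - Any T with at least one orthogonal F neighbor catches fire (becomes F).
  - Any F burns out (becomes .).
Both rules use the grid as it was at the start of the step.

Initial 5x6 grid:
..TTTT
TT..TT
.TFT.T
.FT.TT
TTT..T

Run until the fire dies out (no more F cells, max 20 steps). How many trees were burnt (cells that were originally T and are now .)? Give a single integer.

Step 1: +4 fires, +2 burnt (F count now 4)
Step 2: +3 fires, +4 burnt (F count now 3)
Step 3: +1 fires, +3 burnt (F count now 1)
Step 4: +0 fires, +1 burnt (F count now 0)
Fire out after step 4
Initially T: 18, now '.': 20
Total burnt (originally-T cells now '.'): 8

Answer: 8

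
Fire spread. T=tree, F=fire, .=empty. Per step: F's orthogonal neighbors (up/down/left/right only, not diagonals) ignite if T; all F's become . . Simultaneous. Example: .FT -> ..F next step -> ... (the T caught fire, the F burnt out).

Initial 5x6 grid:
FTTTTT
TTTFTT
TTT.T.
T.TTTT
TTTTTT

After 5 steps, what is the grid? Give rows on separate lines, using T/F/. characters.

Step 1: 5 trees catch fire, 2 burn out
  .FTFTT
  FTF.FT
  TTT.T.
  T.TTTT
  TTTTTT
Step 2: 7 trees catch fire, 5 burn out
  ..F.FT
  .F...F
  FTF.F.
  T.TTTT
  TTTTTT
Step 3: 5 trees catch fire, 7 burn out
  .....F
  ......
  .F....
  F.FTFT
  TTTTTT
Step 4: 5 trees catch fire, 5 burn out
  ......
  ......
  ......
  ...F.F
  FTFTFT
Step 5: 3 trees catch fire, 5 burn out
  ......
  ......
  ......
  ......
  .F.F.F

......
......
......
......
.F.F.F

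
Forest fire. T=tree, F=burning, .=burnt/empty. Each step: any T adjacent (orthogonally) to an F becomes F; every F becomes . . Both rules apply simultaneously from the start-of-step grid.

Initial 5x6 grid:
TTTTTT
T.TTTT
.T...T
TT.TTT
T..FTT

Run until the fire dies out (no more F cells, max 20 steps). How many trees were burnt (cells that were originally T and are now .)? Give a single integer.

Step 1: +2 fires, +1 burnt (F count now 2)
Step 2: +2 fires, +2 burnt (F count now 2)
Step 3: +1 fires, +2 burnt (F count now 1)
Step 4: +1 fires, +1 burnt (F count now 1)
Step 5: +1 fires, +1 burnt (F count now 1)
Step 6: +2 fires, +1 burnt (F count now 2)
Step 7: +2 fires, +2 burnt (F count now 2)
Step 8: +2 fires, +2 burnt (F count now 2)
Step 9: +1 fires, +2 burnt (F count now 1)
Step 10: +1 fires, +1 burnt (F count now 1)
Step 11: +1 fires, +1 burnt (F count now 1)
Step 12: +1 fires, +1 burnt (F count now 1)
Step 13: +0 fires, +1 burnt (F count now 0)
Fire out after step 13
Initially T: 21, now '.': 26
Total burnt (originally-T cells now '.'): 17

Answer: 17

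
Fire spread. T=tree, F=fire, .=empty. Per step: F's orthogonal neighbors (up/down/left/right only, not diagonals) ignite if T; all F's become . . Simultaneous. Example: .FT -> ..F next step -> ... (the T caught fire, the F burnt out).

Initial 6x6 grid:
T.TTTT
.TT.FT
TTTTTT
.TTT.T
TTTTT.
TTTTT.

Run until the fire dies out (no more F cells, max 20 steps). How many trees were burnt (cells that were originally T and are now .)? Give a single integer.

Answer: 27

Derivation:
Step 1: +3 fires, +1 burnt (F count now 3)
Step 2: +4 fires, +3 burnt (F count now 4)
Step 3: +4 fires, +4 burnt (F count now 4)
Step 4: +4 fires, +4 burnt (F count now 4)
Step 5: +6 fires, +4 burnt (F count now 6)
Step 6: +3 fires, +6 burnt (F count now 3)
Step 7: +2 fires, +3 burnt (F count now 2)
Step 8: +1 fires, +2 burnt (F count now 1)
Step 9: +0 fires, +1 burnt (F count now 0)
Fire out after step 9
Initially T: 28, now '.': 35
Total burnt (originally-T cells now '.'): 27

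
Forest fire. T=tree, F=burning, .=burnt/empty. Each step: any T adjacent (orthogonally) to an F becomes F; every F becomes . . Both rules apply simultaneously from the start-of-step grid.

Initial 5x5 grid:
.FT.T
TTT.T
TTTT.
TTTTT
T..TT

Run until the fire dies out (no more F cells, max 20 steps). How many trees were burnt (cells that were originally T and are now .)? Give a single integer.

Answer: 16

Derivation:
Step 1: +2 fires, +1 burnt (F count now 2)
Step 2: +3 fires, +2 burnt (F count now 3)
Step 3: +3 fires, +3 burnt (F count now 3)
Step 4: +3 fires, +3 burnt (F count now 3)
Step 5: +2 fires, +3 burnt (F count now 2)
Step 6: +2 fires, +2 burnt (F count now 2)
Step 7: +1 fires, +2 burnt (F count now 1)
Step 8: +0 fires, +1 burnt (F count now 0)
Fire out after step 8
Initially T: 18, now '.': 23
Total burnt (originally-T cells now '.'): 16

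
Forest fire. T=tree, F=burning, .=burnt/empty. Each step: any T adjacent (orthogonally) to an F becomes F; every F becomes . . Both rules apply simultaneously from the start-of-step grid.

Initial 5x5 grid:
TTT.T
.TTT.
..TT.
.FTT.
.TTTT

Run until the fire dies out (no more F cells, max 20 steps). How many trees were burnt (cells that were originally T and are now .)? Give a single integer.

Answer: 14

Derivation:
Step 1: +2 fires, +1 burnt (F count now 2)
Step 2: +3 fires, +2 burnt (F count now 3)
Step 3: +3 fires, +3 burnt (F count now 3)
Step 4: +4 fires, +3 burnt (F count now 4)
Step 5: +1 fires, +4 burnt (F count now 1)
Step 6: +1 fires, +1 burnt (F count now 1)
Step 7: +0 fires, +1 burnt (F count now 0)
Fire out after step 7
Initially T: 15, now '.': 24
Total burnt (originally-T cells now '.'): 14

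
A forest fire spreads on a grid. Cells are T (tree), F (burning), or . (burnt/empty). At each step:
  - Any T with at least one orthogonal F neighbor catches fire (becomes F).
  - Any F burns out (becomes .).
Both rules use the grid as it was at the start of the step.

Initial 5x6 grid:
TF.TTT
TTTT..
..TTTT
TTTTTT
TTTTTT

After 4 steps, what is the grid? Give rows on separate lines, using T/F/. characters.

Step 1: 2 trees catch fire, 1 burn out
  F..TTT
  TFTT..
  ..TTTT
  TTTTTT
  TTTTTT
Step 2: 2 trees catch fire, 2 burn out
  ...TTT
  F.FT..
  ..TTTT
  TTTTTT
  TTTTTT
Step 3: 2 trees catch fire, 2 burn out
  ...TTT
  ...F..
  ..FTTT
  TTTTTT
  TTTTTT
Step 4: 3 trees catch fire, 2 burn out
  ...FTT
  ......
  ...FTT
  TTFTTT
  TTTTTT

...FTT
......
...FTT
TTFTTT
TTTTTT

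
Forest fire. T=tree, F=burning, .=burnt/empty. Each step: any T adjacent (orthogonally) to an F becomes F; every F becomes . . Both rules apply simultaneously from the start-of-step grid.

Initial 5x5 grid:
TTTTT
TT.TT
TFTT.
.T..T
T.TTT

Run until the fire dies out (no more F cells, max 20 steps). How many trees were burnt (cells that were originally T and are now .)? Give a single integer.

Answer: 13

Derivation:
Step 1: +4 fires, +1 burnt (F count now 4)
Step 2: +3 fires, +4 burnt (F count now 3)
Step 3: +3 fires, +3 burnt (F count now 3)
Step 4: +2 fires, +3 burnt (F count now 2)
Step 5: +1 fires, +2 burnt (F count now 1)
Step 6: +0 fires, +1 burnt (F count now 0)
Fire out after step 6
Initially T: 18, now '.': 20
Total burnt (originally-T cells now '.'): 13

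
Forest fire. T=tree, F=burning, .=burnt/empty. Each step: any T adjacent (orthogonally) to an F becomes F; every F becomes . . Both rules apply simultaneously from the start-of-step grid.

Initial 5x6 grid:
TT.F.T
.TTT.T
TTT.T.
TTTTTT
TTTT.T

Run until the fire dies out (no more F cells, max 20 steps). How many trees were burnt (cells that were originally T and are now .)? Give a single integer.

Answer: 20

Derivation:
Step 1: +1 fires, +1 burnt (F count now 1)
Step 2: +1 fires, +1 burnt (F count now 1)
Step 3: +2 fires, +1 burnt (F count now 2)
Step 4: +3 fires, +2 burnt (F count now 3)
Step 5: +5 fires, +3 burnt (F count now 5)
Step 6: +4 fires, +5 burnt (F count now 4)
Step 7: +3 fires, +4 burnt (F count now 3)
Step 8: +1 fires, +3 burnt (F count now 1)
Step 9: +0 fires, +1 burnt (F count now 0)
Fire out after step 9
Initially T: 22, now '.': 28
Total burnt (originally-T cells now '.'): 20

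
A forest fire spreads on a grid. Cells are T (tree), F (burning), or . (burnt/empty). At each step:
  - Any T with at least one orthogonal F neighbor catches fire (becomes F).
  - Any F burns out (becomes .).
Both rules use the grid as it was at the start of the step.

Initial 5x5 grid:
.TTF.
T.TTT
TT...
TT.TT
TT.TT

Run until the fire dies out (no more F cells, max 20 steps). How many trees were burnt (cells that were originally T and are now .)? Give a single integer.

Answer: 5

Derivation:
Step 1: +2 fires, +1 burnt (F count now 2)
Step 2: +3 fires, +2 burnt (F count now 3)
Step 3: +0 fires, +3 burnt (F count now 0)
Fire out after step 3
Initially T: 16, now '.': 14
Total burnt (originally-T cells now '.'): 5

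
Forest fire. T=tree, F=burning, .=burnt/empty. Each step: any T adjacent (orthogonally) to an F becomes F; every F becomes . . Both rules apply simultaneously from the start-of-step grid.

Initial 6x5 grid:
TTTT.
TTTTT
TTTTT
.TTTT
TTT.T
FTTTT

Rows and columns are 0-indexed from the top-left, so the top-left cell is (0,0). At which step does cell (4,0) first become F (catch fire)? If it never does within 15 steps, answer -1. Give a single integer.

Step 1: cell (4,0)='F' (+2 fires, +1 burnt)
  -> target ignites at step 1
Step 2: cell (4,0)='.' (+2 fires, +2 burnt)
Step 3: cell (4,0)='.' (+3 fires, +2 burnt)
Step 4: cell (4,0)='.' (+3 fires, +3 burnt)
Step 5: cell (4,0)='.' (+5 fires, +3 burnt)
Step 6: cell (4,0)='.' (+5 fires, +5 burnt)
Step 7: cell (4,0)='.' (+4 fires, +5 burnt)
Step 8: cell (4,0)='.' (+2 fires, +4 burnt)
Step 9: cell (4,0)='.' (+0 fires, +2 burnt)
  fire out at step 9

1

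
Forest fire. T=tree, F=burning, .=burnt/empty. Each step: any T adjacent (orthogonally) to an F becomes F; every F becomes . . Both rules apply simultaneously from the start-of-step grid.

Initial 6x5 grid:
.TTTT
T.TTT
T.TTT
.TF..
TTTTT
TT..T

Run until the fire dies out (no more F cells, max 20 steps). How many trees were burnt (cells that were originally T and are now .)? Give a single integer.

Step 1: +3 fires, +1 burnt (F count now 3)
Step 2: +4 fires, +3 burnt (F count now 4)
Step 3: +6 fires, +4 burnt (F count now 6)
Step 4: +5 fires, +6 burnt (F count now 5)
Step 5: +1 fires, +5 burnt (F count now 1)
Step 6: +0 fires, +1 burnt (F count now 0)
Fire out after step 6
Initially T: 21, now '.': 28
Total burnt (originally-T cells now '.'): 19

Answer: 19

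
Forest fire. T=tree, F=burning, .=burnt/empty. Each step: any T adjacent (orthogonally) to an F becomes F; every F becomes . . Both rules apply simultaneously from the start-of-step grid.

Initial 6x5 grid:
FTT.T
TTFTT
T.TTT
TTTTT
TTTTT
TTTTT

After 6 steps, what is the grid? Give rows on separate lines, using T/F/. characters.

Step 1: 6 trees catch fire, 2 burn out
  .FF.T
  FF.FT
  T.FTT
  TTTTT
  TTTTT
  TTTTT
Step 2: 4 trees catch fire, 6 burn out
  ....T
  ....F
  F..FT
  TTFTT
  TTTTT
  TTTTT
Step 3: 6 trees catch fire, 4 burn out
  ....F
  .....
  ....F
  FF.FT
  TTFTT
  TTTTT
Step 4: 5 trees catch fire, 6 burn out
  .....
  .....
  .....
  ....F
  FF.FT
  TTFTT
Step 5: 4 trees catch fire, 5 burn out
  .....
  .....
  .....
  .....
  ....F
  FF.FT
Step 6: 1 trees catch fire, 4 burn out
  .....
  .....
  .....
  .....
  .....
  ....F

.....
.....
.....
.....
.....
....F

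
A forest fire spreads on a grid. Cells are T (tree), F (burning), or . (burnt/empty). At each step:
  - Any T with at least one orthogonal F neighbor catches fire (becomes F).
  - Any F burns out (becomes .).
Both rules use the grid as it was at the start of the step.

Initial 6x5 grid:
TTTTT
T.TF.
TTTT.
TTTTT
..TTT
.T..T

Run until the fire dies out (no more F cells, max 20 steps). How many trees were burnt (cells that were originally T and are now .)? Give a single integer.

Step 1: +3 fires, +1 burnt (F count now 3)
Step 2: +4 fires, +3 burnt (F count now 4)
Step 3: +5 fires, +4 burnt (F count now 5)
Step 4: +5 fires, +5 burnt (F count now 5)
Step 5: +3 fires, +5 burnt (F count now 3)
Step 6: +0 fires, +3 burnt (F count now 0)
Fire out after step 6
Initially T: 21, now '.': 29
Total burnt (originally-T cells now '.'): 20

Answer: 20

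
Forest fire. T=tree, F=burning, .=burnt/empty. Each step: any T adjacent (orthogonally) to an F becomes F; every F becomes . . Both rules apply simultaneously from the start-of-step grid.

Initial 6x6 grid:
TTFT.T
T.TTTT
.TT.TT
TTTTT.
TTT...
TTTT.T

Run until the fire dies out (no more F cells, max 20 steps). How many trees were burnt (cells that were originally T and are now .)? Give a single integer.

Step 1: +3 fires, +1 burnt (F count now 3)
Step 2: +3 fires, +3 burnt (F count now 3)
Step 3: +4 fires, +3 burnt (F count now 4)
Step 4: +5 fires, +4 burnt (F count now 5)
Step 5: +6 fires, +5 burnt (F count now 6)
Step 6: +3 fires, +6 burnt (F count now 3)
Step 7: +1 fires, +3 burnt (F count now 1)
Step 8: +0 fires, +1 burnt (F count now 0)
Fire out after step 8
Initially T: 26, now '.': 35
Total burnt (originally-T cells now '.'): 25

Answer: 25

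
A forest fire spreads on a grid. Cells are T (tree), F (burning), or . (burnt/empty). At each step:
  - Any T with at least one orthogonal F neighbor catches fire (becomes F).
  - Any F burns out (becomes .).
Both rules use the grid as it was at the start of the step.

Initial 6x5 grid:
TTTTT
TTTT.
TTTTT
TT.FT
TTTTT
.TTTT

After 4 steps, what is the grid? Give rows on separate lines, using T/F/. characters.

Step 1: 3 trees catch fire, 1 burn out
  TTTTT
  TTTT.
  TTTFT
  TT..F
  TTTFT
  .TTTT
Step 2: 6 trees catch fire, 3 burn out
  TTTTT
  TTTF.
  TTF.F
  TT...
  TTF.F
  .TTFT
Step 3: 6 trees catch fire, 6 burn out
  TTTFT
  TTF..
  TF...
  TT...
  TF...
  .TF.F
Step 4: 7 trees catch fire, 6 burn out
  TTF.F
  TF...
  F....
  TF...
  F....
  .F...

TTF.F
TF...
F....
TF...
F....
.F...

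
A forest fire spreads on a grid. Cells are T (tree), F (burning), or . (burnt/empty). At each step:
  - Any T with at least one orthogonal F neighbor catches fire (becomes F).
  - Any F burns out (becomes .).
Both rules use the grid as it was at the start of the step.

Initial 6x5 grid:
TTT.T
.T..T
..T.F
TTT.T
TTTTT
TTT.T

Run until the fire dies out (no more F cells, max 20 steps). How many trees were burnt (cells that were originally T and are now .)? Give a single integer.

Step 1: +2 fires, +1 burnt (F count now 2)
Step 2: +2 fires, +2 burnt (F count now 2)
Step 3: +2 fires, +2 burnt (F count now 2)
Step 4: +1 fires, +2 burnt (F count now 1)
Step 5: +3 fires, +1 burnt (F count now 3)
Step 6: +4 fires, +3 burnt (F count now 4)
Step 7: +2 fires, +4 burnt (F count now 2)
Step 8: +0 fires, +2 burnt (F count now 0)
Fire out after step 8
Initially T: 20, now '.': 26
Total burnt (originally-T cells now '.'): 16

Answer: 16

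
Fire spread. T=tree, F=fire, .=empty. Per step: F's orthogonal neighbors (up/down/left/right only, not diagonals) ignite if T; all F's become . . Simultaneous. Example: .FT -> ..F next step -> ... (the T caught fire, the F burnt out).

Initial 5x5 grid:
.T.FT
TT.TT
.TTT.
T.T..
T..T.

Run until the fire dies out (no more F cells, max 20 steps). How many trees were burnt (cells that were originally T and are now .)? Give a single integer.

Answer: 10

Derivation:
Step 1: +2 fires, +1 burnt (F count now 2)
Step 2: +2 fires, +2 burnt (F count now 2)
Step 3: +1 fires, +2 burnt (F count now 1)
Step 4: +2 fires, +1 burnt (F count now 2)
Step 5: +1 fires, +2 burnt (F count now 1)
Step 6: +2 fires, +1 burnt (F count now 2)
Step 7: +0 fires, +2 burnt (F count now 0)
Fire out after step 7
Initially T: 13, now '.': 22
Total burnt (originally-T cells now '.'): 10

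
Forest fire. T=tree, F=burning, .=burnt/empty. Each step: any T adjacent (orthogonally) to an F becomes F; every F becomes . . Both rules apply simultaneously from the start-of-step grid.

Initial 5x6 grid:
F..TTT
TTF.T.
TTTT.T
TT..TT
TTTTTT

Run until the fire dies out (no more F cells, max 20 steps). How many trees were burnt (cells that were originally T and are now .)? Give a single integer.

Step 1: +3 fires, +2 burnt (F count now 3)
Step 2: +3 fires, +3 burnt (F count now 3)
Step 3: +2 fires, +3 burnt (F count now 2)
Step 4: +2 fires, +2 burnt (F count now 2)
Step 5: +1 fires, +2 burnt (F count now 1)
Step 6: +1 fires, +1 burnt (F count now 1)
Step 7: +1 fires, +1 burnt (F count now 1)
Step 8: +2 fires, +1 burnt (F count now 2)
Step 9: +1 fires, +2 burnt (F count now 1)
Step 10: +1 fires, +1 burnt (F count now 1)
Step 11: +0 fires, +1 burnt (F count now 0)
Fire out after step 11
Initially T: 21, now '.': 26
Total burnt (originally-T cells now '.'): 17

Answer: 17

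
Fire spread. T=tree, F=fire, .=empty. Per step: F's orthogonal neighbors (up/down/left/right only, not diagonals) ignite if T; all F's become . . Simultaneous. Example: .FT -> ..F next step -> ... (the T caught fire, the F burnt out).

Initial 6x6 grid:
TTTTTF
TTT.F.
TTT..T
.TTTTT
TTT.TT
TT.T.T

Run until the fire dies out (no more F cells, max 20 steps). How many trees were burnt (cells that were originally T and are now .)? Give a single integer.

Answer: 25

Derivation:
Step 1: +1 fires, +2 burnt (F count now 1)
Step 2: +1 fires, +1 burnt (F count now 1)
Step 3: +1 fires, +1 burnt (F count now 1)
Step 4: +2 fires, +1 burnt (F count now 2)
Step 5: +3 fires, +2 burnt (F count now 3)
Step 6: +3 fires, +3 burnt (F count now 3)
Step 7: +4 fires, +3 burnt (F count now 4)
Step 8: +2 fires, +4 burnt (F count now 2)
Step 9: +4 fires, +2 burnt (F count now 4)
Step 10: +3 fires, +4 burnt (F count now 3)
Step 11: +1 fires, +3 burnt (F count now 1)
Step 12: +0 fires, +1 burnt (F count now 0)
Fire out after step 12
Initially T: 26, now '.': 35
Total burnt (originally-T cells now '.'): 25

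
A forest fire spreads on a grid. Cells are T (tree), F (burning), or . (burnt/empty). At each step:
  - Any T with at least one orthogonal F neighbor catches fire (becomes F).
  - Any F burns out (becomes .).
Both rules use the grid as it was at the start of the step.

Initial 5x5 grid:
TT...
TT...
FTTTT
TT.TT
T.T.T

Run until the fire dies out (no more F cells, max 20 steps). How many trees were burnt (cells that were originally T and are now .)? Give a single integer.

Answer: 14

Derivation:
Step 1: +3 fires, +1 burnt (F count now 3)
Step 2: +5 fires, +3 burnt (F count now 5)
Step 3: +2 fires, +5 burnt (F count now 2)
Step 4: +2 fires, +2 burnt (F count now 2)
Step 5: +1 fires, +2 burnt (F count now 1)
Step 6: +1 fires, +1 burnt (F count now 1)
Step 7: +0 fires, +1 burnt (F count now 0)
Fire out after step 7
Initially T: 15, now '.': 24
Total burnt (originally-T cells now '.'): 14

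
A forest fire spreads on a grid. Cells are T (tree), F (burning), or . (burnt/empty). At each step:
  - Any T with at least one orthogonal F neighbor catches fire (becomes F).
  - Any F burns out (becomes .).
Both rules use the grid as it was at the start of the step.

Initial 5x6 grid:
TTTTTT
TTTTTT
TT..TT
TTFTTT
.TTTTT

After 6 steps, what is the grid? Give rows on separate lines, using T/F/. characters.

Step 1: 3 trees catch fire, 1 burn out
  TTTTTT
  TTTTTT
  TT..TT
  TF.FTT
  .TFTTT
Step 2: 5 trees catch fire, 3 burn out
  TTTTTT
  TTTTTT
  TF..TT
  F...FT
  .F.FTT
Step 3: 5 trees catch fire, 5 burn out
  TTTTTT
  TFTTTT
  F...FT
  .....F
  ....FT
Step 4: 6 trees catch fire, 5 burn out
  TFTTTT
  F.FTFT
  .....F
  ......
  .....F
Step 5: 5 trees catch fire, 6 burn out
  F.FTFT
  ...F.F
  ......
  ......
  ......
Step 6: 2 trees catch fire, 5 burn out
  ...F.F
  ......
  ......
  ......
  ......

...F.F
......
......
......
......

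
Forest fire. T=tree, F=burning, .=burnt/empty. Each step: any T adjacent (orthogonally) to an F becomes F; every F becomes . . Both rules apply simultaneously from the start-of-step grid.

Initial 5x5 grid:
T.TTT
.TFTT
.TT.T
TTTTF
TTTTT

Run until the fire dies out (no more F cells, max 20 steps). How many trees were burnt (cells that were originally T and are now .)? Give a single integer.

Answer: 18

Derivation:
Step 1: +7 fires, +2 burnt (F count now 7)
Step 2: +5 fires, +7 burnt (F count now 5)
Step 3: +3 fires, +5 burnt (F count now 3)
Step 4: +2 fires, +3 burnt (F count now 2)
Step 5: +1 fires, +2 burnt (F count now 1)
Step 6: +0 fires, +1 burnt (F count now 0)
Fire out after step 6
Initially T: 19, now '.': 24
Total burnt (originally-T cells now '.'): 18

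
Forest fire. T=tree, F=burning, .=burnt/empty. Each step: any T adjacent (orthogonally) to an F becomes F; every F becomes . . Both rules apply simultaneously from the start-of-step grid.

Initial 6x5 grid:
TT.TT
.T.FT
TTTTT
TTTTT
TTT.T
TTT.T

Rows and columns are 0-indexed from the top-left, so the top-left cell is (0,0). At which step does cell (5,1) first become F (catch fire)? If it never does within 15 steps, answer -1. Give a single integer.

Step 1: cell (5,1)='T' (+3 fires, +1 burnt)
Step 2: cell (5,1)='T' (+4 fires, +3 burnt)
Step 3: cell (5,1)='T' (+3 fires, +4 burnt)
Step 4: cell (5,1)='T' (+5 fires, +3 burnt)
Step 5: cell (5,1)='T' (+5 fires, +5 burnt)
Step 6: cell (5,1)='F' (+3 fires, +5 burnt)
  -> target ignites at step 6
Step 7: cell (5,1)='.' (+1 fires, +3 burnt)
Step 8: cell (5,1)='.' (+0 fires, +1 burnt)
  fire out at step 8

6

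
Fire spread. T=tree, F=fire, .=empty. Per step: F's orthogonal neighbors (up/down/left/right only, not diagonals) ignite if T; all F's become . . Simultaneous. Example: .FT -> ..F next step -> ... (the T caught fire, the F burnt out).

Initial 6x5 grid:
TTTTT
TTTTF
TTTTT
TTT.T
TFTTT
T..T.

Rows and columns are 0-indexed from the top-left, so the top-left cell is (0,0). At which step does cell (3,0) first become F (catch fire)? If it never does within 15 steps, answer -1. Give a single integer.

Step 1: cell (3,0)='T' (+6 fires, +2 burnt)
Step 2: cell (3,0)='F' (+9 fires, +6 burnt)
  -> target ignites at step 2
Step 3: cell (3,0)='.' (+6 fires, +9 burnt)
Step 4: cell (3,0)='.' (+2 fires, +6 burnt)
Step 5: cell (3,0)='.' (+1 fires, +2 burnt)
Step 6: cell (3,0)='.' (+0 fires, +1 burnt)
  fire out at step 6

2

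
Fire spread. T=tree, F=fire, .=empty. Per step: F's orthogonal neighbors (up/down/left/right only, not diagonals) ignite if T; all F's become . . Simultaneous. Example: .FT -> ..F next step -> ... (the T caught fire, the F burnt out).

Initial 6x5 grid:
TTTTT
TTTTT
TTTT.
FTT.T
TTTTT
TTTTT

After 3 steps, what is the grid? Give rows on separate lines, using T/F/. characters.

Step 1: 3 trees catch fire, 1 burn out
  TTTTT
  TTTTT
  FTTT.
  .FT.T
  FTTTT
  TTTTT
Step 2: 5 trees catch fire, 3 burn out
  TTTTT
  FTTTT
  .FTT.
  ..F.T
  .FTTT
  FTTTT
Step 3: 5 trees catch fire, 5 burn out
  FTTTT
  .FTTT
  ..FT.
  ....T
  ..FTT
  .FTTT

FTTTT
.FTTT
..FT.
....T
..FTT
.FTTT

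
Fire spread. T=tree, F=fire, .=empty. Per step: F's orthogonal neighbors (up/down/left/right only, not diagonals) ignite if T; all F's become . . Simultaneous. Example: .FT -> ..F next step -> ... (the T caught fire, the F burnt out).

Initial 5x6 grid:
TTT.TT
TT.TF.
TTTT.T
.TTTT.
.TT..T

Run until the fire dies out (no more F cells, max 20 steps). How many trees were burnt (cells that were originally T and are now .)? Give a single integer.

Step 1: +2 fires, +1 burnt (F count now 2)
Step 2: +2 fires, +2 burnt (F count now 2)
Step 3: +2 fires, +2 burnt (F count now 2)
Step 4: +3 fires, +2 burnt (F count now 3)
Step 5: +4 fires, +3 burnt (F count now 4)
Step 6: +3 fires, +4 burnt (F count now 3)
Step 7: +2 fires, +3 burnt (F count now 2)
Step 8: +0 fires, +2 burnt (F count now 0)
Fire out after step 8
Initially T: 20, now '.': 28
Total burnt (originally-T cells now '.'): 18

Answer: 18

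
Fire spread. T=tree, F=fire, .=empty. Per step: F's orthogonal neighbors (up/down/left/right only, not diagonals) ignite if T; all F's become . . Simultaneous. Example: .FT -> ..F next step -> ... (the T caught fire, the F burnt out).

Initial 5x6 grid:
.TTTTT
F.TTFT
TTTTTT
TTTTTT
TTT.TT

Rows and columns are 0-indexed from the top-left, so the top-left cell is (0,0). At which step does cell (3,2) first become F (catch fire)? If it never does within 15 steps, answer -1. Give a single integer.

Step 1: cell (3,2)='T' (+5 fires, +2 burnt)
Step 2: cell (3,2)='T' (+8 fires, +5 burnt)
Step 3: cell (3,2)='T' (+7 fires, +8 burnt)
Step 4: cell (3,2)='F' (+4 fires, +7 burnt)
  -> target ignites at step 4
Step 5: cell (3,2)='.' (+1 fires, +4 burnt)
Step 6: cell (3,2)='.' (+0 fires, +1 burnt)
  fire out at step 6

4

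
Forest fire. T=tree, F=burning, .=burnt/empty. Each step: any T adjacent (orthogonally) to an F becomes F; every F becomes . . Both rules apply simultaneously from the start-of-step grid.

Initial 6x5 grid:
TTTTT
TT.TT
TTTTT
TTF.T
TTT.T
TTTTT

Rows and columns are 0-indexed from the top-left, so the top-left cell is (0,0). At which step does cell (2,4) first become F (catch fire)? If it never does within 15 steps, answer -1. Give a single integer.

Step 1: cell (2,4)='T' (+3 fires, +1 burnt)
Step 2: cell (2,4)='T' (+5 fires, +3 burnt)
Step 3: cell (2,4)='F' (+7 fires, +5 burnt)
  -> target ignites at step 3
Step 4: cell (2,4)='.' (+7 fires, +7 burnt)
Step 5: cell (2,4)='.' (+4 fires, +7 burnt)
Step 6: cell (2,4)='.' (+0 fires, +4 burnt)
  fire out at step 6

3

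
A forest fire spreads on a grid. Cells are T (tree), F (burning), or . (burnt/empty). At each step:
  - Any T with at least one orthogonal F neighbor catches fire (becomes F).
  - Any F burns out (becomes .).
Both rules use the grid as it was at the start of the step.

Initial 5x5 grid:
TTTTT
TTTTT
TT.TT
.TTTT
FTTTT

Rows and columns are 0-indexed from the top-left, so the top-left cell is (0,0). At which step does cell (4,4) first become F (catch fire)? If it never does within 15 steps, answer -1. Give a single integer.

Step 1: cell (4,4)='T' (+1 fires, +1 burnt)
Step 2: cell (4,4)='T' (+2 fires, +1 burnt)
Step 3: cell (4,4)='T' (+3 fires, +2 burnt)
Step 4: cell (4,4)='F' (+4 fires, +3 burnt)
  -> target ignites at step 4
Step 5: cell (4,4)='.' (+5 fires, +4 burnt)
Step 6: cell (4,4)='.' (+4 fires, +5 burnt)
Step 7: cell (4,4)='.' (+2 fires, +4 burnt)
Step 8: cell (4,4)='.' (+1 fires, +2 burnt)
Step 9: cell (4,4)='.' (+0 fires, +1 burnt)
  fire out at step 9

4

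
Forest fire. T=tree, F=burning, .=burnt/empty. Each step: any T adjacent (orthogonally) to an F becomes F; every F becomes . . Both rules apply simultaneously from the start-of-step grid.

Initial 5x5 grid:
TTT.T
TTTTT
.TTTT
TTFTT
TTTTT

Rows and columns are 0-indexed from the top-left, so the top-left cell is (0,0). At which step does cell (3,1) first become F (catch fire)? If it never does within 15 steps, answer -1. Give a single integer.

Step 1: cell (3,1)='F' (+4 fires, +1 burnt)
  -> target ignites at step 1
Step 2: cell (3,1)='.' (+7 fires, +4 burnt)
Step 3: cell (3,1)='.' (+6 fires, +7 burnt)
Step 4: cell (3,1)='.' (+3 fires, +6 burnt)
Step 5: cell (3,1)='.' (+2 fires, +3 burnt)
Step 6: cell (3,1)='.' (+0 fires, +2 burnt)
  fire out at step 6

1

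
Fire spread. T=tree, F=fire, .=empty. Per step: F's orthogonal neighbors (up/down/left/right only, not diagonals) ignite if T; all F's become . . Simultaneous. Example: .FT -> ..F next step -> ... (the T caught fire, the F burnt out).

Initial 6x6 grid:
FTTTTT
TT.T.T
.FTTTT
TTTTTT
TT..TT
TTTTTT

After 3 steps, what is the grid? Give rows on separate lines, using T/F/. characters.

Step 1: 5 trees catch fire, 2 burn out
  .FTTTT
  FF.T.T
  ..FTTT
  TFTTTT
  TT..TT
  TTTTTT
Step 2: 5 trees catch fire, 5 burn out
  ..FTTT
  ...T.T
  ...FTT
  F.FTTT
  TF..TT
  TTTTTT
Step 3: 6 trees catch fire, 5 burn out
  ...FTT
  ...F.T
  ....FT
  ...FTT
  F...TT
  TFTTTT

...FTT
...F.T
....FT
...FTT
F...TT
TFTTTT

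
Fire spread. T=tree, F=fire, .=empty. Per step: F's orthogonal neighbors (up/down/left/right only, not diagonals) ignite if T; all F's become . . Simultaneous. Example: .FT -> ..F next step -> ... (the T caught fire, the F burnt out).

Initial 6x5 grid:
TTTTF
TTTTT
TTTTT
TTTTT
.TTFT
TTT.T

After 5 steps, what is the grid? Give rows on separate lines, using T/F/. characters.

Step 1: 5 trees catch fire, 2 burn out
  TTTF.
  TTTTF
  TTTTT
  TTTFT
  .TF.F
  TTT.T
Step 2: 9 trees catch fire, 5 burn out
  TTF..
  TTTF.
  TTTFF
  TTF.F
  .F...
  TTF.F
Step 3: 5 trees catch fire, 9 burn out
  TF...
  TTF..
  TTF..
  TF...
  .....
  TF...
Step 4: 5 trees catch fire, 5 burn out
  F....
  TF...
  TF...
  F....
  .....
  F....
Step 5: 2 trees catch fire, 5 burn out
  .....
  F....
  F....
  .....
  .....
  .....

.....
F....
F....
.....
.....
.....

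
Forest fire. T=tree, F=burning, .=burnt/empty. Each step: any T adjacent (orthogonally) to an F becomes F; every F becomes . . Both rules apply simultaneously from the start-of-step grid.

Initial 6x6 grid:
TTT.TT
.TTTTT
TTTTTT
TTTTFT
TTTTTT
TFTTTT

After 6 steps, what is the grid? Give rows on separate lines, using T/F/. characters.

Step 1: 7 trees catch fire, 2 burn out
  TTT.TT
  .TTTTT
  TTTTFT
  TTTF.F
  TFTTFT
  F.FTTT
Step 2: 11 trees catch fire, 7 burn out
  TTT.TT
  .TTTFT
  TTTF.F
  TFF...
  F.FF.F
  ...FFT
Step 3: 7 trees catch fire, 11 burn out
  TTT.FT
  .TTF.F
  TFF...
  F.....
  ......
  .....F
Step 4: 4 trees catch fire, 7 burn out
  TTT..F
  .FF...
  F.....
  ......
  ......
  ......
Step 5: 2 trees catch fire, 4 burn out
  TFF...
  ......
  ......
  ......
  ......
  ......
Step 6: 1 trees catch fire, 2 burn out
  F.....
  ......
  ......
  ......
  ......
  ......

F.....
......
......
......
......
......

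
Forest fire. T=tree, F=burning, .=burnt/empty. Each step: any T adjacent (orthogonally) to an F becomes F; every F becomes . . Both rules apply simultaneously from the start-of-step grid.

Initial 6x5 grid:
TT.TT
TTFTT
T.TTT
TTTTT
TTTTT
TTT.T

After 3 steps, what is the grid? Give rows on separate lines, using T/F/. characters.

Step 1: 3 trees catch fire, 1 burn out
  TT.TT
  TF.FT
  T.FTT
  TTTTT
  TTTTT
  TTT.T
Step 2: 6 trees catch fire, 3 burn out
  TF.FT
  F...F
  T..FT
  TTFTT
  TTTTT
  TTT.T
Step 3: 7 trees catch fire, 6 burn out
  F...F
  .....
  F...F
  TF.FT
  TTFTT
  TTT.T

F...F
.....
F...F
TF.FT
TTFTT
TTT.T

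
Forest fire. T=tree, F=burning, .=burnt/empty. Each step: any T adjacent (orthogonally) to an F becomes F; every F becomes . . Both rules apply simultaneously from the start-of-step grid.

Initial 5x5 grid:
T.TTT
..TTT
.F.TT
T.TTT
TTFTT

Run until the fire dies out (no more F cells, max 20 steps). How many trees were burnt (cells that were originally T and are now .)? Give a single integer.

Step 1: +3 fires, +2 burnt (F count now 3)
Step 2: +3 fires, +3 burnt (F count now 3)
Step 3: +3 fires, +3 burnt (F count now 3)
Step 4: +2 fires, +3 burnt (F count now 2)
Step 5: +3 fires, +2 burnt (F count now 3)
Step 6: +2 fires, +3 burnt (F count now 2)
Step 7: +0 fires, +2 burnt (F count now 0)
Fire out after step 7
Initially T: 17, now '.': 24
Total burnt (originally-T cells now '.'): 16

Answer: 16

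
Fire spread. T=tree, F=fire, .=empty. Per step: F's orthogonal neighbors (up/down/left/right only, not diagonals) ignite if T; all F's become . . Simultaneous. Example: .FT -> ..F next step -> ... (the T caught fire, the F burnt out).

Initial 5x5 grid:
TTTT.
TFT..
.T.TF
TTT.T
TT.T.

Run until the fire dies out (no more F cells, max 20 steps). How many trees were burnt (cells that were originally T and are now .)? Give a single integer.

Step 1: +6 fires, +2 burnt (F count now 6)
Step 2: +3 fires, +6 burnt (F count now 3)
Step 3: +4 fires, +3 burnt (F count now 4)
Step 4: +1 fires, +4 burnt (F count now 1)
Step 5: +0 fires, +1 burnt (F count now 0)
Fire out after step 5
Initially T: 15, now '.': 24
Total burnt (originally-T cells now '.'): 14

Answer: 14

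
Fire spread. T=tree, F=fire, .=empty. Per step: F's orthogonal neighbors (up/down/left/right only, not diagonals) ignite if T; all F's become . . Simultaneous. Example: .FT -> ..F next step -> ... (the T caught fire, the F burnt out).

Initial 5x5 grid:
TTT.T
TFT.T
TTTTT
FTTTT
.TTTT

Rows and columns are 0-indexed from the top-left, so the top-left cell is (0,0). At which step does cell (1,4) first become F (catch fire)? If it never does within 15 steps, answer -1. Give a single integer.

Step 1: cell (1,4)='T' (+6 fires, +2 burnt)
Step 2: cell (1,4)='T' (+5 fires, +6 burnt)
Step 3: cell (1,4)='T' (+3 fires, +5 burnt)
Step 4: cell (1,4)='T' (+3 fires, +3 burnt)
Step 5: cell (1,4)='F' (+2 fires, +3 burnt)
  -> target ignites at step 5
Step 6: cell (1,4)='.' (+1 fires, +2 burnt)
Step 7: cell (1,4)='.' (+0 fires, +1 burnt)
  fire out at step 7

5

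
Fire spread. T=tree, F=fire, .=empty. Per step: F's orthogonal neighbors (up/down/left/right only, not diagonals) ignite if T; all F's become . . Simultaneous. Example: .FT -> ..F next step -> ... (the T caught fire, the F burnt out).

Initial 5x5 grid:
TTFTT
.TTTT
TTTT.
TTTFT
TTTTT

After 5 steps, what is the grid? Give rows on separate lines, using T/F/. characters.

Step 1: 7 trees catch fire, 2 burn out
  TF.FT
  .TFTT
  TTTF.
  TTF.F
  TTTFT
Step 2: 8 trees catch fire, 7 burn out
  F...F
  .F.FT
  TTF..
  TF...
  TTF.F
Step 3: 4 trees catch fire, 8 burn out
  .....
  ....F
  TF...
  F....
  TF...
Step 4: 2 trees catch fire, 4 burn out
  .....
  .....
  F....
  .....
  F....
Step 5: 0 trees catch fire, 2 burn out
  .....
  .....
  .....
  .....
  .....

.....
.....
.....
.....
.....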